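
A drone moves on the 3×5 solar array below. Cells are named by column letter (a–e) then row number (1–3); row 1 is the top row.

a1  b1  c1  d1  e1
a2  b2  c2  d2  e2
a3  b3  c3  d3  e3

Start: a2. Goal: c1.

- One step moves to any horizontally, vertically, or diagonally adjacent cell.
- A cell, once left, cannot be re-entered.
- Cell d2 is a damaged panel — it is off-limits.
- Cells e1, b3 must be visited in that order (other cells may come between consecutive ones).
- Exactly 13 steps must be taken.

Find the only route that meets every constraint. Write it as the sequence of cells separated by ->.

The waypoints must appear in the order e1, b3, with no cell reused.
Route from a2: up to a1, right to b1, down-right to c2, up-right to d1, right to e1, 2× down (reaching e3), 4× left (reaching a3), 2× up-right (reaching c1) — 13 moves in all.
Check: order respected (e1 at step 5, b3 at step 10); 13 moves as required.

a2 -> a1 -> b1 -> c2 -> d1 -> e1 -> e2 -> e3 -> d3 -> c3 -> b3 -> a3 -> b2 -> c1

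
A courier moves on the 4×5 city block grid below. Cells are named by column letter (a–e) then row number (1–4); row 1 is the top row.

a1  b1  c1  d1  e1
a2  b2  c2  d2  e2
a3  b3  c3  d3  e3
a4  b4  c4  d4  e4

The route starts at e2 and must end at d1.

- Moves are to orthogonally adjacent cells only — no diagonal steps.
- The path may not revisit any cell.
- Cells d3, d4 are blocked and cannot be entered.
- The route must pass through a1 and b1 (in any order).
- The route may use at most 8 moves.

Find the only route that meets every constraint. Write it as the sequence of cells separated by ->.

Any route must reach a1 and b1 and still end at d1 within 8 moves, so the order of the required stops is forced.
Route from e2: 4× left (reaching a2), up to a1, 3× right (reaching d1) — 8 moves in all.
Check: all required cells visited; 8 ≤ 8 moves.

e2 -> d2 -> c2 -> b2 -> a2 -> a1 -> b1 -> c1 -> d1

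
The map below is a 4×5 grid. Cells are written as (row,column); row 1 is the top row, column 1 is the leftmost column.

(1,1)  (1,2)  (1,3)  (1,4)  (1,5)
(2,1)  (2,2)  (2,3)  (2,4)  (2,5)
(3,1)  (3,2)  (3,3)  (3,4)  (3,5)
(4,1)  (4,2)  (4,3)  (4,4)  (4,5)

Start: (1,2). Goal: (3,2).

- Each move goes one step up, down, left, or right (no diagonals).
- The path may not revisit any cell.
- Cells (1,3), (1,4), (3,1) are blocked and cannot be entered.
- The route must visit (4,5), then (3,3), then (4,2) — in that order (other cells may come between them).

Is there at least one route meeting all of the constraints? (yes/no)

One route that works: (1,2) → (2,2) → (2,3) → (2,4) → (2,5) → (3,5) → (4,5) → (4,4) → (3,4) → (3,3) → (4,3) → (4,2) → (3,2).

yes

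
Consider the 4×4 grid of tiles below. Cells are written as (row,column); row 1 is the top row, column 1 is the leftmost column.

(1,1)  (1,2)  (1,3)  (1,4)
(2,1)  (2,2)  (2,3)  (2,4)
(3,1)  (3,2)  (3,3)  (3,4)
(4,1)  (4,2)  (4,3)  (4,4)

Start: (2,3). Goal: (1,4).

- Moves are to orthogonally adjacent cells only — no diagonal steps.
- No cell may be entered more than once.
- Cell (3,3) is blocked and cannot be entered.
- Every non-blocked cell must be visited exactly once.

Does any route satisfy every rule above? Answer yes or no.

One route that works: (2,3) → (1,3) → (1,2) → (1,1) → (2,1) → (2,2) → (3,2) → (3,1) → (4,1) → (4,2) → (4,3) → (4,4) → (3,4) → (2,4) → (1,4).

yes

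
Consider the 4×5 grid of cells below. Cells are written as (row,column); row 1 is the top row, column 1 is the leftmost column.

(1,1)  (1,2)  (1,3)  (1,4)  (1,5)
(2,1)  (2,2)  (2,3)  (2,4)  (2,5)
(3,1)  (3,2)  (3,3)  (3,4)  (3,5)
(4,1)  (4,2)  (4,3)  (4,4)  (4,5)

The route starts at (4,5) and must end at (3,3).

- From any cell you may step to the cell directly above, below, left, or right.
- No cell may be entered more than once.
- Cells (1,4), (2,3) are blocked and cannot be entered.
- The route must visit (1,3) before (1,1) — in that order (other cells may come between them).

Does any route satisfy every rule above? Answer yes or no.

(1,3) must be visited but has only one open neighbour ((1,2)), and it is neither the start nor the goal — the route would have to enter and leave through (1,2), re-entering it.

no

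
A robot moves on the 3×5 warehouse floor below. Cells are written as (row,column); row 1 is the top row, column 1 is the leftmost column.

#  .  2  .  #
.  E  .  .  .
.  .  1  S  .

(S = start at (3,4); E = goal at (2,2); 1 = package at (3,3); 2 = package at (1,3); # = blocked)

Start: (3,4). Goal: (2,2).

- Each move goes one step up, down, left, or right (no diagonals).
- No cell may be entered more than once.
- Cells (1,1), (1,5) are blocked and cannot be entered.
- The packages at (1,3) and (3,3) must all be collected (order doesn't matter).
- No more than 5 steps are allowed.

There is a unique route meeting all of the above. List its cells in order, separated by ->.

The 5-move cap with required stops at (1,3), (3,3) leaves no slack for detours.
Route from (3,4): left to (3,3), 2× up (reaching (1,3)), left to (1,2), down to (2,2) — 5 moves in all.
Check: all required cells visited; 5 ≤ 5 moves.

(3,4) -> (3,3) -> (2,3) -> (1,3) -> (1,2) -> (2,2)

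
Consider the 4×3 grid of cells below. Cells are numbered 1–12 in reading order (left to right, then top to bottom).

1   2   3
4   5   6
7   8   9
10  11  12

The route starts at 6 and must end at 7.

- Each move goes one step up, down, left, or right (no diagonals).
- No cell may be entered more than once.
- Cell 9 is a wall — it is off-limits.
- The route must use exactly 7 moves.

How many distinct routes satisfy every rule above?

2

Need simple routes of exactly 7 moves from 6 to 7 (Manhattan distance 3, so 2 moves are spent on a detour and 2 undoing it).
Enumerating: 6 3 2 5 8 11 10 7 | 6 3 2 1 4 5 8 7.
That gives 2 routes.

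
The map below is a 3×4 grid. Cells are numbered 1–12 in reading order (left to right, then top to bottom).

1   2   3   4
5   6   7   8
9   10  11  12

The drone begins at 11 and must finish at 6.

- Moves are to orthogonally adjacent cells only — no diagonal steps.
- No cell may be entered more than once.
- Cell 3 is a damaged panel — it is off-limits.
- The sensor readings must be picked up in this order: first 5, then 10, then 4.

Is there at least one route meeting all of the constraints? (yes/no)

no

4 must be visited but has only one open neighbour (8), and it is neither the start nor the goal — the route would have to enter and leave through 8, re-entering it.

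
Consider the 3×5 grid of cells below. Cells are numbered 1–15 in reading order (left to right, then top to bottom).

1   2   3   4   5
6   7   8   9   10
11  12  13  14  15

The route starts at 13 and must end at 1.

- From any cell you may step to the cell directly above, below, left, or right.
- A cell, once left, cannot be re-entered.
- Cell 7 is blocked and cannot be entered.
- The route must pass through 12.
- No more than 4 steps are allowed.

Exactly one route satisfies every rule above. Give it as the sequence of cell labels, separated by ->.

The 4-move cap with required stops at 12 leaves no slack for detours.
Route from 13: left 2 to 11, up 2 to 1 — 4 moves in all.
Check: all required cells visited; 4 ≤ 4 moves.

13 -> 12 -> 11 -> 6 -> 1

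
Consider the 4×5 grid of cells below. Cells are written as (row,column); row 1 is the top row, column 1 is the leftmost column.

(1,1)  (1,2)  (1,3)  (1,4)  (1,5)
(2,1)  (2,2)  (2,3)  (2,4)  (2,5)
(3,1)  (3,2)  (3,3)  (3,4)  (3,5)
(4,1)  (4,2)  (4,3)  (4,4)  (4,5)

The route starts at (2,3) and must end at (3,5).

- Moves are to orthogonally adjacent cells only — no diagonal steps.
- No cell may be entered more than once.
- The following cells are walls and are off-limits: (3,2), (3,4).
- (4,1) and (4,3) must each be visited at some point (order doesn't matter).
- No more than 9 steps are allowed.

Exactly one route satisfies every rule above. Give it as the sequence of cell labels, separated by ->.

Any route must reach (4,1) and (4,3) and still end at (3,5) within 9 moves, so the order of the required stops is forced.
Route from (2,3): 2× left (reaching (2,1)), 2× down (reaching (4,1)), 4× right (reaching (4,5)), up to (3,5) — 9 moves in all.
Check: all required cells visited; 9 ≤ 9 moves.

(2,3) -> (2,2) -> (2,1) -> (3,1) -> (4,1) -> (4,2) -> (4,3) -> (4,4) -> (4,5) -> (3,5)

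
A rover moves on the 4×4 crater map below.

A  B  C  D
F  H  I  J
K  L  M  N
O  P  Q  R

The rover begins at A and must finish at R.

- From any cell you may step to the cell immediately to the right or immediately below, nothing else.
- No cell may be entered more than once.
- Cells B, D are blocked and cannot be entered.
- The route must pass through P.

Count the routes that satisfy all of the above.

A right/down-only route from A to R makes exactly 3 down-moves and 3 right-moves in some order.
With no other constraints that would be C(6,3) = 20 routes.
Split at P and multiply the segment counts (each segment already excludes blocked cells): A→P: 3; P→R: 1; product = 3.
That gives 3 routes.

3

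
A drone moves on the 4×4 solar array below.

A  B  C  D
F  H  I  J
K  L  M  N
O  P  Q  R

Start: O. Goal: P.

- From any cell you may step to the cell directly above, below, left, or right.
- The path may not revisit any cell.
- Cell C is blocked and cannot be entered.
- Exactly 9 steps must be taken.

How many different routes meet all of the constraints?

12

Need simple routes of exactly 9 moves from O to P (Manhattan distance 1, so 4 moves are spent on a detour and 4 undoing it).
Branch systematically from the start, pruning whenever the remaining move budget drops below the Manhattan distance to P or differs from it in parity. Every completion starts via K: 12 (no valid completion starts via P).
That gives 12 routes.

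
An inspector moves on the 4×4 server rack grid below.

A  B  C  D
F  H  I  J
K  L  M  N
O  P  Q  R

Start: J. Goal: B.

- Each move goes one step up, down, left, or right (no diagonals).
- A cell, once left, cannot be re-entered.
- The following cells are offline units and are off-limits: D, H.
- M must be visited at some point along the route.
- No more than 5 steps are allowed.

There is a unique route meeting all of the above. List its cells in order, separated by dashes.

J - N - M - I - C - B

Any route must reach M and still end at B within 5 moves, so the order of the required stops is forced.
Route from J: down 1 to N, left 1 to M, up 2 to C, left 1 to B — 5 moves in all.
Check: all required cells visited; 5 ≤ 5 moves.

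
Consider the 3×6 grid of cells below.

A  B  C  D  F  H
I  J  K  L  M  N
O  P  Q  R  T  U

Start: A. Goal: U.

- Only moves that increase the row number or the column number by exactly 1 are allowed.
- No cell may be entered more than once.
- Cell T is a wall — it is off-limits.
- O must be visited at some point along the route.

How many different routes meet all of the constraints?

A right/down-only route from A to U makes exactly 2 down-moves and 5 right-moves in some order.
With no other constraints that would be C(7,2) = 21 routes.
Split at O and multiply the segment counts (each segment already excludes blocked cells): A→O: 1; O→U: 0; product = 0.
No route satisfies every constraint, so the count is 0.

0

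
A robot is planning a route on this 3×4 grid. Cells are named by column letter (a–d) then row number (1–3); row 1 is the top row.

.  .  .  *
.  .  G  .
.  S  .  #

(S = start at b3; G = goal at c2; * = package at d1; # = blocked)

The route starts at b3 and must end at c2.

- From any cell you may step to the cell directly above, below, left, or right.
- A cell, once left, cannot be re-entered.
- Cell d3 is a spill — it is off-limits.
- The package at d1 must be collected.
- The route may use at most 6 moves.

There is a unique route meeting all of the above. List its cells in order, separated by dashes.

The 6-move cap with required stops at d1 leaves no slack for detours.
Route from b3: 2× up (reaching b1), 2× right (reaching d1), down to d2, left to c2 — 6 moves in all.
Check: all required cells visited; 6 ≤ 6 moves.

b3 - b2 - b1 - c1 - d1 - d2 - c2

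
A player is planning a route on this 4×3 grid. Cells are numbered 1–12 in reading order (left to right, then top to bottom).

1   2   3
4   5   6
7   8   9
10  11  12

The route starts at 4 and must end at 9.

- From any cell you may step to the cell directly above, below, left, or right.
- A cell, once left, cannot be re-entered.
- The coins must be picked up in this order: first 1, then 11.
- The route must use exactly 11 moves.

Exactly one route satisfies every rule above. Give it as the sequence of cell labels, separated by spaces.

4 1 2 3 6 5 8 7 10 11 12 9

The waypoints must appear in the order 1, 11, with no cell reused.
Route from 4: up 1 to 1, right 2 to 3, down 1 to 6, left 1 to 5, down 1 to 8, left 1 to 7, down 1 to 10, right 2 to 12, up 1 to 9 — 11 moves in all.
Check: order respected (1 at step 1, 11 at step 9); 11 moves as required.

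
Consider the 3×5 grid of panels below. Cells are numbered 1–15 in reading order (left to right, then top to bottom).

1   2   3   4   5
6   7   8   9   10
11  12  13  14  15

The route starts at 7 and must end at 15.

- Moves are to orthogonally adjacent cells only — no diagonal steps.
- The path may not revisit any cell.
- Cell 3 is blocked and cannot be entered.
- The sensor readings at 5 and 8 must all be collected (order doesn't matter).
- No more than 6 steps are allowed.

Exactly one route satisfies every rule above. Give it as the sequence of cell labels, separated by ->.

Any route must reach 5 and 8 and still end at 15 within 6 moves, so the order of the required stops is forced.
Route from 7: right 2 to 9, up 1 to 4, right 1 to 5, down 2 to 15 — 6 moves in all.
Check: all required cells visited; 6 ≤ 6 moves.

7 -> 8 -> 9 -> 4 -> 5 -> 10 -> 15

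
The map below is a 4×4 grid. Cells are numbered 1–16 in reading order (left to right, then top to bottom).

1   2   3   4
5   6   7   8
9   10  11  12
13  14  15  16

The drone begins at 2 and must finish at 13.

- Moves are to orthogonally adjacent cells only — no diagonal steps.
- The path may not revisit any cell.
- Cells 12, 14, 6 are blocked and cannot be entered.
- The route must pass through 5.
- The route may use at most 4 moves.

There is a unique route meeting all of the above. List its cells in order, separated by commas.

2, 1, 5, 9, 13

The 4-move cap with required stops at 5 leaves no slack for detours.
Route from 2: left to 1, 3× down (reaching 13) — 4 moves in all.
Check: all required cells visited; 4 ≤ 4 moves.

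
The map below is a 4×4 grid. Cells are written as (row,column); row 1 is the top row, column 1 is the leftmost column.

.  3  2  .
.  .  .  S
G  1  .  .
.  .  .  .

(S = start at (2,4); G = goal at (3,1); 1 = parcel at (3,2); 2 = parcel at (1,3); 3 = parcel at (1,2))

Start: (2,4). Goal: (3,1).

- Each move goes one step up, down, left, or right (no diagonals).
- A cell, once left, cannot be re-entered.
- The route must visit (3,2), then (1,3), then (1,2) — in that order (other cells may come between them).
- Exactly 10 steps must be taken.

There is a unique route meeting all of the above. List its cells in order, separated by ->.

The waypoints must appear in the order (3,2), (1,3), (1,2), with no cell reused.
Route from (2,4): down to (3,4), 2× left (reaching (3,2)), up to (2,2), right to (2,3), up to (1,3), 2× left (reaching (1,1)), 2× down (reaching (3,1)) — 10 moves in all.
Check: order respected (1 at step 3, 2 at step 6, 3 at step 7); 10 moves as required.

(2,4) -> (3,4) -> (3,3) -> (3,2) -> (2,2) -> (2,3) -> (1,3) -> (1,2) -> (1,1) -> (2,1) -> (3,1)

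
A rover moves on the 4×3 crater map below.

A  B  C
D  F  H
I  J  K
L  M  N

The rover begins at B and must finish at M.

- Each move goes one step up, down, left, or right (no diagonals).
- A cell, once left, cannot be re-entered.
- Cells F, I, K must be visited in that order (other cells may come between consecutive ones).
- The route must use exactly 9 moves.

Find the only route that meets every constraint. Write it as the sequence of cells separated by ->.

The waypoints must appear in the order F, I, K, with no cell reused.
Route from B: right 1 to C, down 1 to H, left 2 to D, down 1 to I, right 2 to K, down 1 to N, left 1 to M — 9 moves in all.
Check: order respected (F at step 3, I at step 5, K at step 7); 9 moves as required.

B -> C -> H -> F -> D -> I -> J -> K -> N -> M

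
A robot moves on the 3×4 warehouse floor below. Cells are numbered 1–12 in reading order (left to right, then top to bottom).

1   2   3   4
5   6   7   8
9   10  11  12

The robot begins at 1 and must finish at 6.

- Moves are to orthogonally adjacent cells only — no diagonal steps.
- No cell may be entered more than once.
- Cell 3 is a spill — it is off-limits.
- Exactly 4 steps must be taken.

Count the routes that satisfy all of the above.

1

Need simple routes of exactly 4 moves from 1 to 6 (Manhattan distance 2, so 1 moves are spent on a detour and 1 undoing it).
Enumerating: 1 5 9 10 6.
That gives 1 route.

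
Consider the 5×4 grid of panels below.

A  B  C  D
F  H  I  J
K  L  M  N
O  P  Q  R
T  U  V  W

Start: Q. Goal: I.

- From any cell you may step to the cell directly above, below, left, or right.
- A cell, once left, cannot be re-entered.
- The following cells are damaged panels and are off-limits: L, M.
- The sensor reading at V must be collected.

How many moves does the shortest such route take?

Any route passes through V somewhere between Q and I. Summing Manhattan distances along the two legs (Q → V → I) gives a lower bound of 1 + 3 = 4 moves.
That bound ignores the blocked cells. Measuring each leg by the fewest moves that actually steer around them (Q→V: 1; V→I: 5) raises the lower bound to 6.
A route of 6 moves exists: Q → V → W → R → N → J → I.
Since 6 matches that lower bound, it is optimal.

6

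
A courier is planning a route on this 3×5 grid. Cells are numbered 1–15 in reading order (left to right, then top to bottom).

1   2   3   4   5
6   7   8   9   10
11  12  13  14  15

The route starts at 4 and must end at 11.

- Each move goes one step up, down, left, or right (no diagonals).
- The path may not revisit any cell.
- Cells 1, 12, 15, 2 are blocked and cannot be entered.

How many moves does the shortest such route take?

5

The Manhattan distance from 4 to 11 is |1−3| + |4−1| = 5, so at least 5 moves are needed.
A route of 5 moves achieves this: 4 → 9 → 8 → 7 → 6 → 11.
Since 5 matches the lower bound, it is optimal.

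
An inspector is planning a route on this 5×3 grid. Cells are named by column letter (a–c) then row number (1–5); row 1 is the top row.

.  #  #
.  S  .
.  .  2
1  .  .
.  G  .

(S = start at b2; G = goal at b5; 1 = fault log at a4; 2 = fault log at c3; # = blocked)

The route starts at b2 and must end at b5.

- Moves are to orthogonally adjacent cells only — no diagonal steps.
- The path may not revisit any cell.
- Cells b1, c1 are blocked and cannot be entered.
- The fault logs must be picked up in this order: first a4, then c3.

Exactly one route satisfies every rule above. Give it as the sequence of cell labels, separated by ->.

b2 -> a2 -> a3 -> a4 -> b4 -> b3 -> c3 -> c4 -> c5 -> b5

The waypoints must appear in the order a4, c3, with no cell reused.
Route from b2: left to a2, 2× down (reaching a4), right to b4, up to b3, right to c3, 2× down (reaching c5), left to b5 — 9 moves in all.
Check: order respected (1 at step 3, 2 at step 6).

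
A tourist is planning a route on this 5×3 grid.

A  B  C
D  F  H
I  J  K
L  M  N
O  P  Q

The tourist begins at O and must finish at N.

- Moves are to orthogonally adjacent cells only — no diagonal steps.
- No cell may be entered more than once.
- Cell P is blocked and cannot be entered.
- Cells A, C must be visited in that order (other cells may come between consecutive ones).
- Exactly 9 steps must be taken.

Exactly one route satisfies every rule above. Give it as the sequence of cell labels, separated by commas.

The waypoints must appear in the order A, C, with no cell reused.
Route from O: 4× up (reaching A), 2× right (reaching C), 3× down (reaching N) — 9 moves in all.
Check: order respected (A at step 4, C at step 6); 9 moves as required.

O, L, I, D, A, B, C, H, K, N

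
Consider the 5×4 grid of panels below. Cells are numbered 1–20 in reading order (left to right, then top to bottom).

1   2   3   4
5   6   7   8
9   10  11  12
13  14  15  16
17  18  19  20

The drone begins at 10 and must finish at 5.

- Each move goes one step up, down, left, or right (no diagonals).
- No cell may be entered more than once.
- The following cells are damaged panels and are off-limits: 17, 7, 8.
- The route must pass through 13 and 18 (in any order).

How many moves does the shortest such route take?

Any route passes through 13 and 18 in some order between 10 and 5. Summing Manhattan distances along each leg and taking the cheapest ordering (10 → 18 → 13 → 5) gives a lower bound of 2 + 2 + 2 = 6 moves.
The shortest route satisfying every rule uses 8 moves: 10 → 11 → 15 → 19 → 18 → 14 → 13 → 9 → 5.
The no-revisit rule (legs can't share cells) pushes the minimum above the 6-move bound; an exhaustive check rules out every length from 6 to 7, leaving 8 as the minimum.

8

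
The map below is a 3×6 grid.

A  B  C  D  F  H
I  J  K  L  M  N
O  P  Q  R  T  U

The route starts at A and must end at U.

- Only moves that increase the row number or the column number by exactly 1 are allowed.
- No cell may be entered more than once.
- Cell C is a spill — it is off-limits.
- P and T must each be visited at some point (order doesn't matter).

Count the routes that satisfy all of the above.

3

A right/down-only route from A to U makes exactly 2 down-moves and 5 right-moves in some order.
With no other constraints that would be C(7,2) = 21 routes.
A monotone route can only reach the required cells in the order P, T, so split there and multiply the segment counts (each segment already excludes blocked cells): A→P: 3; P→T: 1; T→U: 1; product = 3.
That gives 3 routes.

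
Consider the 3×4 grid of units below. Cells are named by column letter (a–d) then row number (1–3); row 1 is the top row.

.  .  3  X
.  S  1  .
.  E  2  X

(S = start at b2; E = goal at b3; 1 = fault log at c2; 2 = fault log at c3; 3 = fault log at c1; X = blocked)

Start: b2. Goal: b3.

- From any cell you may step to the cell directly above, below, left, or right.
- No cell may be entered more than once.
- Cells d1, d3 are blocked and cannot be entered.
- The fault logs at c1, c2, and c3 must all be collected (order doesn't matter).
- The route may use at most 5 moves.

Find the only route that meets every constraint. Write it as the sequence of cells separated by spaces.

The 5-move cap with required stops at c1, c2, c3 leaves no slack for detours.
Route from b2: up 1 to b1, right 1 to c1, down 2 to c3, left 1 to b3 — 5 moves in all.
Check: all required cells visited; 5 ≤ 5 moves.

b2 b1 c1 c2 c3 b3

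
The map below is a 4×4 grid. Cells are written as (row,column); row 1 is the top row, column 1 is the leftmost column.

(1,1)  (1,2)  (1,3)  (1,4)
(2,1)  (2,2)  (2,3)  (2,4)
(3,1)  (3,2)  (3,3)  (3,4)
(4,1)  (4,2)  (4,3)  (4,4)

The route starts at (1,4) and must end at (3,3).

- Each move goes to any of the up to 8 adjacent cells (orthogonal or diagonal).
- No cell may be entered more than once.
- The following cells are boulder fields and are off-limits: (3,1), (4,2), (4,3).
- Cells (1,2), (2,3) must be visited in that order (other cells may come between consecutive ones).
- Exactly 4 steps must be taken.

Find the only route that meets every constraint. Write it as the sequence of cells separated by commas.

(1,4), (1,3), (1,2), (2,3), (3,3)

The waypoints must appear in the order (1,2), (2,3), with no cell reused.
Route from (1,4): left 2 to (1,2), down-right 1 to (2,3), down 1 to (3,3) — 4 moves in all.
Check: order respected ((1,2) at step 2, (2,3) at step 3); 4 moves as required.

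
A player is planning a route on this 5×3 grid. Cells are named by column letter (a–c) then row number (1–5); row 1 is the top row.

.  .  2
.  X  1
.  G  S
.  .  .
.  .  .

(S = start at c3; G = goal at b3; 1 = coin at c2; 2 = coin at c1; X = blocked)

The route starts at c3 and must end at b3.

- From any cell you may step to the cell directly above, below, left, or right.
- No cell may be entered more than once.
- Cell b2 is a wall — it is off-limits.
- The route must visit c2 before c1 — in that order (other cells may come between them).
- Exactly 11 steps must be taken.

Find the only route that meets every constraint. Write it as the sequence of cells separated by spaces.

c3 c2 c1 b1 a1 a2 a3 a4 a5 b5 b4 b3

The waypoints must appear in the order c2, c1, with no cell reused.
Route from c3: 2× up (reaching c1), 2× left (reaching a1), 4× down (reaching a5), right to b5, 2× up (reaching b3) — 11 moves in all.
Check: order respected (1 at step 1, 2 at step 2); 11 moves as required.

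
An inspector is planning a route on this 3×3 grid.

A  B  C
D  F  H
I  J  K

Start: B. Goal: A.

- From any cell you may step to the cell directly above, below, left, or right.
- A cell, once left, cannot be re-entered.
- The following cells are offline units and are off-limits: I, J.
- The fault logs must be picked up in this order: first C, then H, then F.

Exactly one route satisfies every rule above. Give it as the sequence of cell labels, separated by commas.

B, C, H, F, D, A

The waypoints must appear in the order C, H, F, with no cell reused.
Route from B: right 1 to C, down 1 to H, left 2 to D, up 1 to A — 5 moves in all.
Check: order respected (C at step 1, H at step 2, F at step 3).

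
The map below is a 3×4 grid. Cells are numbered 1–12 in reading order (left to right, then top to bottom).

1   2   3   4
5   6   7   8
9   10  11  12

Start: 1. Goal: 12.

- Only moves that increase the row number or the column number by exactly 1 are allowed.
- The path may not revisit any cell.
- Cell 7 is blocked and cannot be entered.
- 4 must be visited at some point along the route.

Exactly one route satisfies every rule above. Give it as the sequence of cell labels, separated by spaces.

Moves only go right or down, so the column and row indices never decrease.
Route from 1: 3× right (reaching 4), 2× down (reaching 12) — 5 moves in all.
Check: all required cells visited.

1 2 3 4 8 12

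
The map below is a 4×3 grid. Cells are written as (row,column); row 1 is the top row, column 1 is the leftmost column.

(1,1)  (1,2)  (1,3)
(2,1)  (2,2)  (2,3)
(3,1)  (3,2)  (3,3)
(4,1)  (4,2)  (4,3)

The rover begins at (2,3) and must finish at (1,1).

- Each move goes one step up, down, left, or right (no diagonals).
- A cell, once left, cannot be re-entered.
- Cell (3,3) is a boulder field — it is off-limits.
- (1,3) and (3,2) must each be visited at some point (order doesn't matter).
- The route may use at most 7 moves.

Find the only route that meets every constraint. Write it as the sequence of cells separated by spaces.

(2,3) (1,3) (1,2) (2,2) (3,2) (3,1) (2,1) (1,1)

The 7-move cap with required stops at (1,3), (3,2) leaves no slack for detours.
Route from (2,3): up 1 to (1,3), left 1 to (1,2), down 2 to (3,2), left 1 to (3,1), up 2 to (1,1) — 7 moves in all.
Check: all required cells visited; 7 ≤ 7 moves.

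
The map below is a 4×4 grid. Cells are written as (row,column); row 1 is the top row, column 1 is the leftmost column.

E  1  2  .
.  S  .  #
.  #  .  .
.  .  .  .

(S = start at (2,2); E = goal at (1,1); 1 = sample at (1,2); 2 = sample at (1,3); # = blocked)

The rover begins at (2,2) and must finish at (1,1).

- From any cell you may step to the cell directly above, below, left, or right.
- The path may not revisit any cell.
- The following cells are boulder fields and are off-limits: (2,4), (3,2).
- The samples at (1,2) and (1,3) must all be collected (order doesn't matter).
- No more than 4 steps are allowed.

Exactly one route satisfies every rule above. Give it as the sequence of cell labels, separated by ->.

(2,2) -> (2,3) -> (1,3) -> (1,2) -> (1,1)

The 4-move cap with required stops at (1,2), (1,3) leaves no slack for detours.
Route from (2,2): right to (2,3), up to (1,3), 2× left (reaching (1,1)) — 4 moves in all.
Check: all required cells visited; 4 ≤ 4 moves.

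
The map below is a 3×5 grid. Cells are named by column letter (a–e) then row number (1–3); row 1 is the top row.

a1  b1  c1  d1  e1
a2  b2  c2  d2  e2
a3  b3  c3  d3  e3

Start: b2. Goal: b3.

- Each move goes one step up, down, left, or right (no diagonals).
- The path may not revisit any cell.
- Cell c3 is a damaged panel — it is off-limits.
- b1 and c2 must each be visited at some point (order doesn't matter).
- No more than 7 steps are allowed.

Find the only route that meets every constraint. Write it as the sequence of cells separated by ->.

b2 -> c2 -> c1 -> b1 -> a1 -> a2 -> a3 -> b3

Any route must reach b1 and c2 and still end at b3 within 7 moves, so the order of the required stops is forced.
Route from b2: right 1 to c2, up 1 to c1, left 2 to a1, down 2 to a3, right 1 to b3 — 7 moves in all.
Check: all required cells visited; 7 ≤ 7 moves.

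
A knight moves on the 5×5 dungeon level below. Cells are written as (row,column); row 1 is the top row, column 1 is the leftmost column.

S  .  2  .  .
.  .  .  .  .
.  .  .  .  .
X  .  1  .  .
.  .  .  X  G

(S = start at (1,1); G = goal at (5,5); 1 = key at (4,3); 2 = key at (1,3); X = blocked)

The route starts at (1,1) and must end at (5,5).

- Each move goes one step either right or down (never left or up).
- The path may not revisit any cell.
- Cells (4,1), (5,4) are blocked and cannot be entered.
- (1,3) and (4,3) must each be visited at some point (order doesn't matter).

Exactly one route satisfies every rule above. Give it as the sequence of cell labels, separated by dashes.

(1,1) - (1,2) - (1,3) - (2,3) - (3,3) - (4,3) - (4,4) - (4,5) - (5,5)

Moves only go right or down, so the column and row indices never decrease.
Route from (1,1): 2× right (reaching (1,3)), 3× down (reaching (4,3)), 2× right (reaching (4,5)), down to (5,5) — 8 moves in all.
Check: all required cells visited.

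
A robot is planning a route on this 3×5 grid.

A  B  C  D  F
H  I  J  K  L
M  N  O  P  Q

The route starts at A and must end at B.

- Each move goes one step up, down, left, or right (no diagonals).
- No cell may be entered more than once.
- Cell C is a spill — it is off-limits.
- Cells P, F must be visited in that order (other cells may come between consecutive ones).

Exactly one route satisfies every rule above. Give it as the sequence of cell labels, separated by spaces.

A H M N O P Q L F D K J I B

The waypoints must appear in the order P, F, with no cell reused.
Route from A: down 2 to M, right 4 to Q, up 2 to F, left 1 to D, down 1 to K, left 2 to I, up 1 to B — 13 moves in all.
Check: order respected (P at step 5, F at step 8).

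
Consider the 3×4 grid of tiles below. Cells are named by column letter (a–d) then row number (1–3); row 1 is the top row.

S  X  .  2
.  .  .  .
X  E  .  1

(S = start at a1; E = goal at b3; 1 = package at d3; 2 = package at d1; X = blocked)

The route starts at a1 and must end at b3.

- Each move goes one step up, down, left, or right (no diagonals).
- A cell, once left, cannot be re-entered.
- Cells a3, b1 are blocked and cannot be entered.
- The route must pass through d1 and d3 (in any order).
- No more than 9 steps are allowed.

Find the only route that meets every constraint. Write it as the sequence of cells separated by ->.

The budget equals the shortest possible length, so every move has to be on a shortest route through the required cells.
Route from a1: down 1 to a2, right 2 to c2, up 1 to c1, right 1 to d1, down 2 to d3, left 2 to b3 — 9 moves in all.
Check: all required cells visited; 9 ≤ 9 moves.

a1 -> a2 -> b2 -> c2 -> c1 -> d1 -> d2 -> d3 -> c3 -> b3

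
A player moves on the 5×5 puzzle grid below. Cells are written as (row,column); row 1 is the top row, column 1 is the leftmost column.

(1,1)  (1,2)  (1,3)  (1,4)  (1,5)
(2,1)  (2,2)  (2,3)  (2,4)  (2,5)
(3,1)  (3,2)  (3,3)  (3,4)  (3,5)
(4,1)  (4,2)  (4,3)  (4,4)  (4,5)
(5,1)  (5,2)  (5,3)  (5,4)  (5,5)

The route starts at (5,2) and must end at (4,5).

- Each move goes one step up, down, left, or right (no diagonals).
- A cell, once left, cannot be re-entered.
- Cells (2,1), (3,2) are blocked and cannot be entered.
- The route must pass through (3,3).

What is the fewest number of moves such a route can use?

6

Any route passes through (3,3) somewhere between (5,2) and (4,5). Summing Manhattan distances along the two legs ((5,2) → (3,3) → (4,5)) gives a lower bound of 3 + 3 = 6 moves.
A route of 6 moves achieves this: (5,2) → (4,2) → (4,3) → (3,3) → (3,4) → (4,4) → (4,5).
Since 6 matches the lower bound, it is optimal.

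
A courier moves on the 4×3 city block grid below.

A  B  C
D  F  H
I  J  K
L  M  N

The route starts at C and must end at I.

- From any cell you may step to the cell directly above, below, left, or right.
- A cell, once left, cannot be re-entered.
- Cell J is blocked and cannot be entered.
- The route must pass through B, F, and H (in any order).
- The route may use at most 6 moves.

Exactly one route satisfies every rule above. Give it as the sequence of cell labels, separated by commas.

Any route must reach B, F, and H and still end at I within 6 moves, so the order of the required stops is forced.
Route from C: down 1 to H, left 1 to F, up 1 to B, left 1 to A, down 2 to I — 6 moves in all.
Check: all required cells visited; 6 ≤ 6 moves.

C, H, F, B, A, D, I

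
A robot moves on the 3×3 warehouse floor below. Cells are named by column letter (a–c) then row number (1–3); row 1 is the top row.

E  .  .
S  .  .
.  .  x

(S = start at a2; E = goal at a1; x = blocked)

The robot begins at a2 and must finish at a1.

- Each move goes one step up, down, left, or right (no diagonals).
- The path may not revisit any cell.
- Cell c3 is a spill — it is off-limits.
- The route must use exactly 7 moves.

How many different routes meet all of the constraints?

Need simple routes of exactly 7 moves from a2 to a1 (Manhattan distance 1, so 3 moves are spent on a detour and 3 undoing it).
Enumerating: a2 a3 b3 b2 c2 c1 b1 a1.
That gives 1 route.

1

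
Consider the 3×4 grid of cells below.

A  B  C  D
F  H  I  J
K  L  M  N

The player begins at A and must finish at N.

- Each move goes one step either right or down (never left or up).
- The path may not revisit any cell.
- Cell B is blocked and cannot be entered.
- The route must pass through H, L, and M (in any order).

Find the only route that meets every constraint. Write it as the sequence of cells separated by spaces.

A F H L M N

Moves only go right or down, so the column and row indices never decrease.
Route from A: down 1 to F, right 1 to H, down 1 to L, right 2 to N — 5 moves in all.
Check: all required cells visited.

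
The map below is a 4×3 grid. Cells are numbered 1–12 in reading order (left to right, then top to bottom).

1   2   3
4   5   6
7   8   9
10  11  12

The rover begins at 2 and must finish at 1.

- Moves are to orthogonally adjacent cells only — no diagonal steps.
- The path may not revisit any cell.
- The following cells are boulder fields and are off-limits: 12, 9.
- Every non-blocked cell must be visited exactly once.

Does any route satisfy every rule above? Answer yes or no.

yes

One route that works: 2 → 3 → 6 → 5 → 8 → 11 → 10 → 7 → 4 → 1.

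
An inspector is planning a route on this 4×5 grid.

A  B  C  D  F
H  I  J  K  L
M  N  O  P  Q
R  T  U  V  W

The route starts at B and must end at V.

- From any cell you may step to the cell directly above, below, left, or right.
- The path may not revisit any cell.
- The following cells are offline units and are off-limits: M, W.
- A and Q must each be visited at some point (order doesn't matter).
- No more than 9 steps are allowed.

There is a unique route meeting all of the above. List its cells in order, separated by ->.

Any route must reach A and Q and still end at V within 9 moves, so the order of the required stops is forced.
Route from B: left 1 to A, down 1 to H, right 4 to L, down 1 to Q, left 1 to P, down 1 to V — 9 moves in all.
Check: all required cells visited; 9 ≤ 9 moves.

B -> A -> H -> I -> J -> K -> L -> Q -> P -> V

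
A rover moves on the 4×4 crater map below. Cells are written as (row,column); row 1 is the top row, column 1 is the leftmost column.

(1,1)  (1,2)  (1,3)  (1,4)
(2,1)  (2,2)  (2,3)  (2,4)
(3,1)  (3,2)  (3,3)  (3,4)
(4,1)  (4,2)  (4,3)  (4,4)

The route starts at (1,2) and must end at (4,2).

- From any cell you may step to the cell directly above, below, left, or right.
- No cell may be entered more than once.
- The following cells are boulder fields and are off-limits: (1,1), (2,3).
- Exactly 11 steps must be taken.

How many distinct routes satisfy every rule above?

2

Need simple routes of exactly 11 moves from (1,2) to (4,2) (Manhattan distance 3, so 4 moves are spent on a detour and 4 undoing it).
Enumerating: (1,2) (1,3) (1,4) (2,4) (3,4) (4,4) (4,3) (3,3) (3,2) (3,1) (4,1) (4,2) | (1,2) (1,3) (1,4) (2,4) (3,4) (3,3) (3,2) (2,2) (2,1) (3,1) (4,1) (4,2).
That gives 2 routes.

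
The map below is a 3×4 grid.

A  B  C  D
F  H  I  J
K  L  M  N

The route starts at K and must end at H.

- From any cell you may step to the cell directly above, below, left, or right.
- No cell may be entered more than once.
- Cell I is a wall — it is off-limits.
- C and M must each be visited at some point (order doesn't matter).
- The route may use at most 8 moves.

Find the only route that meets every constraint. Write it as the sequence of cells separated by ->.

K -> L -> M -> N -> J -> D -> C -> B -> H

The 8-move cap with required stops at C, M leaves no slack for detours.
Route from K: 3× right (reaching N), 2× up (reaching D), 2× left (reaching B), down to H — 8 moves in all.
Check: all required cells visited; 8 ≤ 8 moves.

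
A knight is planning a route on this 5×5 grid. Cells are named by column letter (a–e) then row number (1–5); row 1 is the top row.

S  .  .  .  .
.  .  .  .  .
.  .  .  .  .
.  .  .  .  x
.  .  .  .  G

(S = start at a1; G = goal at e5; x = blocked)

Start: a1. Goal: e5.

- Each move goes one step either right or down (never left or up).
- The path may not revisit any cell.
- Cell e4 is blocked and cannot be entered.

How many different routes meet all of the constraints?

A right/down-only route from a1 to e5 makes exactly 4 down-moves and 4 right-moves in some order.
With no other constraints that would be C(8,4) = 70 routes.
Subtract routes through each blocked cell (inclusion–exclusion for overlaps): − through e4: 35 → 35.
That gives 35 routes.

35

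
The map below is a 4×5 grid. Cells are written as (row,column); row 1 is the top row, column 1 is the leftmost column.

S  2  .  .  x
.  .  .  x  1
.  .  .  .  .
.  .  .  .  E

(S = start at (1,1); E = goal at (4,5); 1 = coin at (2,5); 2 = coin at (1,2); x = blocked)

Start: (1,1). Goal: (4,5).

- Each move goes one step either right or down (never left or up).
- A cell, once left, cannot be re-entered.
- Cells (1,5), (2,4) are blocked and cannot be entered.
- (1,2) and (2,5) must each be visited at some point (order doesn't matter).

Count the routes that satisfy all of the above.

A right/down-only route from (1,1) to (4,5) makes exactly 3 down-moves and 4 right-moves in some order.
With no other constraints that would be C(7,3) = 35 routes.
A monotone route can only reach the required cells in the order (1,2), (2,5), so split there and multiply the segment counts (each segment already excludes blocked cells): (1,1)→(1,2): 1; (1,2)→(2,5): 0; (2,5)→(4,5): 1; product = 0.
No route satisfies every constraint, so the count is 0.

0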